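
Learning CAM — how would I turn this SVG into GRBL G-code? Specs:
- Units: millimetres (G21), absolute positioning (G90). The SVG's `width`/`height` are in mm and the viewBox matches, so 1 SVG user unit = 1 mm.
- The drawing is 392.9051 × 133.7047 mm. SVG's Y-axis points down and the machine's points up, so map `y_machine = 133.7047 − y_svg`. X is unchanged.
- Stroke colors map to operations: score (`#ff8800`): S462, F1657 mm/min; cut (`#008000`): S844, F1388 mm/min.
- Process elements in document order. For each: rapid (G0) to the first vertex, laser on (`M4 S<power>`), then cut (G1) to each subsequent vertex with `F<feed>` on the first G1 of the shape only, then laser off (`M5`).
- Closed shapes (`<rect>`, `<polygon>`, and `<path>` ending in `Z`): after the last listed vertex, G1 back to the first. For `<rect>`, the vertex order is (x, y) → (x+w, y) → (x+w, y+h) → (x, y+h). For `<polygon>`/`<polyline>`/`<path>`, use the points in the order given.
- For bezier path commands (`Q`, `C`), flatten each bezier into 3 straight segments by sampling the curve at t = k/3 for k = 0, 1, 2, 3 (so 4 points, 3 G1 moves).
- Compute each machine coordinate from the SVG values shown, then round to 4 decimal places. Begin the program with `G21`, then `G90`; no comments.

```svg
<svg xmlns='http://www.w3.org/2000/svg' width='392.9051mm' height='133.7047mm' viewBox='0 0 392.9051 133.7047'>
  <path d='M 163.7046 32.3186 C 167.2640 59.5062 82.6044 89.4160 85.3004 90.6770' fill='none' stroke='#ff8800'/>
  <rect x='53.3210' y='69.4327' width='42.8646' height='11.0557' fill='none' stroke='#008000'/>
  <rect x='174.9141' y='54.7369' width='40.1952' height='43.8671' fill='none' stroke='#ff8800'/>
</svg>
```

G21
G90
G0 X163.7046 Y101.3861
M4 S462
G1 X144.3604 Y74.4530 F1657
G1 X105.2202 Y52.6764
G1 X85.3004 Y43.0277
M5
G0 X53.3210 Y64.2720
M4 S844
G1 X96.1856 Y64.2720 F1388
G1 X96.1856 Y53.2163
G1 X53.3210 Y53.2163
G1 X53.3210 Y64.2720
M5
G0 X174.9141 Y78.9678
M4 S462
G1 X215.1093 Y78.9678 F1657
G1 X215.1093 Y35.1007
G1 X174.9141 Y35.1007
G1 X174.9141 Y78.9678
M5

1 u = 1 mm; y_m = 133.7047 − y.

[1] `<path>` cubic bezier, #ff8800→score S462 F1657: (163.7046,101.3861) → (144.3604,74.4530) → (105.2202,52.6764) → (85.3004,43.0277)

[2] `<rect>` rectangle, #008000→cut S844 F1388: (53.3210,64.2720) → (96.1856,64.2720) → (96.1856,53.2163) → (53.3210,53.2163) → (53.3210,64.2720) (closed)

[3] `<rect>` rectangle, #ff8800→score S462 F1657: (174.9141,78.9678) → (215.1093,78.9678) → (215.1093,35.1007) → (174.9141,35.1007) → (174.9141,78.9678) (closed)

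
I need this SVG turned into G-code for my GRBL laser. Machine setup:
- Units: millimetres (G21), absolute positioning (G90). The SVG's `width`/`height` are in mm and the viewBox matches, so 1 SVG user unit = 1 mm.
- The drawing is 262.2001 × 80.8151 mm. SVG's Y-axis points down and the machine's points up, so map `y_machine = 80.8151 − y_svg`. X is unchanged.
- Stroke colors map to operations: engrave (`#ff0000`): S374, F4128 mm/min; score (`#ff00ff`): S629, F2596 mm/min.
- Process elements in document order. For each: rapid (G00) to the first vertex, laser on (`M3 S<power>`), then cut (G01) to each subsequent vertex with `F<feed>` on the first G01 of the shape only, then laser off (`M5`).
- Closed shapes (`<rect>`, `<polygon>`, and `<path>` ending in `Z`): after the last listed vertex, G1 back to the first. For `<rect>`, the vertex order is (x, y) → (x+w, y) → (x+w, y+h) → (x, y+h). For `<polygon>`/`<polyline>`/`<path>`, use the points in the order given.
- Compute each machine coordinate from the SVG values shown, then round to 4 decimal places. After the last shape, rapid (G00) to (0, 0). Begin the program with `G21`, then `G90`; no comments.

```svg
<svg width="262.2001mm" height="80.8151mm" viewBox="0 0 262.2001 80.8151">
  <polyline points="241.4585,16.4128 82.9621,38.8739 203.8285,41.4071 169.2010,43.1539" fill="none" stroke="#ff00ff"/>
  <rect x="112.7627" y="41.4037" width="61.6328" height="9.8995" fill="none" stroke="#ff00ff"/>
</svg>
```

viewBox `0 0 262.2001 80.8151` with mm width/height → 1 unit = 1 mm. Flip: y_m = 80.8151 − y_svg.

**Shape 1** — `<polyline>` open polyline, stroke `#ff00ff` → score (S629, F2596). Machine vertices: (241.4585,64.4023) → (82.9621,41.9412) → (203.8285,39.4080) → (169.2010,37.6612). Open path.

**Shape 2** — `<rect>` rectangle, stroke `#ff00ff` → score (S629, F2596). Machine vertices: (112.7627,39.4114) → (174.3955,39.4114) → (174.3955,29.5119) → (112.7627,29.5119) → (112.7627,39.4114). Closed: final G1 returns to the first vertex.

G21
G90
G00 X241.4585 Y64.4023
M3 S629
G01 X82.9621 Y41.9412 F2596
G01 X203.8285 Y39.4080
G01 X169.2010 Y37.6612
M5
G00 X112.7627 Y39.4114
M3 S629
G01 X174.3955 Y39.4114 F2596
G01 X174.3955 Y29.5119
G01 X112.7627 Y29.5119
G01 X112.7627 Y39.4114
M5
G00 X0.0000 Y0.0000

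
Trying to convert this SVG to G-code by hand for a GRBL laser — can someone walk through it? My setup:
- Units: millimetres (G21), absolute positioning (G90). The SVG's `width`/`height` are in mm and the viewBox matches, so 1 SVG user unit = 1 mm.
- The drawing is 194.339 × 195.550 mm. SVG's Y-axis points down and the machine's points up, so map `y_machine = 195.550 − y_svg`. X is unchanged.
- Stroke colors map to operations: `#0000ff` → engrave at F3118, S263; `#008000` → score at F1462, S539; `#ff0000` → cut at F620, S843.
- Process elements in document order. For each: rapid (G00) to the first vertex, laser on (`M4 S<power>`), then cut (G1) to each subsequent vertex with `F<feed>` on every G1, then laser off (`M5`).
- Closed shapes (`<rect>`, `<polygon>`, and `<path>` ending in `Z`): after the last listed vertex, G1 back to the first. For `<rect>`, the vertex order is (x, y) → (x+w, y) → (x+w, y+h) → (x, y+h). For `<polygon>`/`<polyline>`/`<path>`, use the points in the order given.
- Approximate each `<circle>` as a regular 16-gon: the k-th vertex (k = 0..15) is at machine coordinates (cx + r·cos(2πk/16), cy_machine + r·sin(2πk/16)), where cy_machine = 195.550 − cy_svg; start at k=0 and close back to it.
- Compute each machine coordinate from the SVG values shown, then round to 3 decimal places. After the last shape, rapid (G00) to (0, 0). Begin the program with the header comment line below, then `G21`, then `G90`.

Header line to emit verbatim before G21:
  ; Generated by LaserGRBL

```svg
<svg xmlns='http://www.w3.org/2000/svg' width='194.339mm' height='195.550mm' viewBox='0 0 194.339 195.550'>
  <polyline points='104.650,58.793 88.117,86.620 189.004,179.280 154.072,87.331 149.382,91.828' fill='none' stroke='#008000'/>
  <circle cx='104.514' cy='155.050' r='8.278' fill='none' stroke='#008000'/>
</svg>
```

; Generated by LaserGRBL
G21
G90
G00 X104.650 Y136.757
M4 S539
G1 X88.117 Y108.930 F1462
G1 X189.004 Y16.270 F1462
G1 X154.072 Y108.219 F1462
G1 X149.382 Y103.722 F1462
M5
G00 X112.792 Y40.500
M4 S539
G1 X112.162 Y43.668 F1462
G1 X110.367 Y46.353 F1462
G1 X107.682 Y48.148 F1462
G1 X104.514 Y48.778 F1462
G1 X101.346 Y48.148 F1462
G1 X98.661 Y46.353 F1462
G1 X96.866 Y43.668 F1462
G1 X96.236 Y40.500 F1462
G1 X96.866 Y37.332 F1462
G1 X98.661 Y34.647 F1462
G1 X101.346 Y32.852 F1462
G1 X104.514 Y32.222 F1462
G1 X107.682 Y32.852 F1462
G1 X110.367 Y34.647 F1462
G1 X112.162 Y37.332 F1462
G1 X112.792 Y40.500 F1462
M5
G00 X0.000 Y0.000

viewBox `0 0 194.339 195.550` with mm width/height → 1 unit = 1 mm. Flip: y_m = 195.550 − y_svg.

**Shape 1** — `<polyline>` open polyline, stroke `#008000` → score (S539, F1462). Machine vertices: (104.650,136.757) → (88.117,108.930) → (189.004,16.270) → (154.072,108.219) → (149.382,103.722). Open path.

**Shape 2** — `<circle>` circle, stroke `#008000` → score (S539, F1462). Machine vertices: (112.792,40.500) → (112.162,43.668) → (110.367,46.353) → (107.682,48.148) → (104.514,48.778) → (101.346,48.148) → (98.661,46.353) → (96.866,43.668) → (96.236,40.500) → (96.866,37.332) → (98.661,34.647) → (101.346,32.852) → (104.514,32.222) → (107.682,32.852) → (110.367,34.647) → (112.162,37.332) → (112.792,40.500). Closed: final G1 returns to the first vertex.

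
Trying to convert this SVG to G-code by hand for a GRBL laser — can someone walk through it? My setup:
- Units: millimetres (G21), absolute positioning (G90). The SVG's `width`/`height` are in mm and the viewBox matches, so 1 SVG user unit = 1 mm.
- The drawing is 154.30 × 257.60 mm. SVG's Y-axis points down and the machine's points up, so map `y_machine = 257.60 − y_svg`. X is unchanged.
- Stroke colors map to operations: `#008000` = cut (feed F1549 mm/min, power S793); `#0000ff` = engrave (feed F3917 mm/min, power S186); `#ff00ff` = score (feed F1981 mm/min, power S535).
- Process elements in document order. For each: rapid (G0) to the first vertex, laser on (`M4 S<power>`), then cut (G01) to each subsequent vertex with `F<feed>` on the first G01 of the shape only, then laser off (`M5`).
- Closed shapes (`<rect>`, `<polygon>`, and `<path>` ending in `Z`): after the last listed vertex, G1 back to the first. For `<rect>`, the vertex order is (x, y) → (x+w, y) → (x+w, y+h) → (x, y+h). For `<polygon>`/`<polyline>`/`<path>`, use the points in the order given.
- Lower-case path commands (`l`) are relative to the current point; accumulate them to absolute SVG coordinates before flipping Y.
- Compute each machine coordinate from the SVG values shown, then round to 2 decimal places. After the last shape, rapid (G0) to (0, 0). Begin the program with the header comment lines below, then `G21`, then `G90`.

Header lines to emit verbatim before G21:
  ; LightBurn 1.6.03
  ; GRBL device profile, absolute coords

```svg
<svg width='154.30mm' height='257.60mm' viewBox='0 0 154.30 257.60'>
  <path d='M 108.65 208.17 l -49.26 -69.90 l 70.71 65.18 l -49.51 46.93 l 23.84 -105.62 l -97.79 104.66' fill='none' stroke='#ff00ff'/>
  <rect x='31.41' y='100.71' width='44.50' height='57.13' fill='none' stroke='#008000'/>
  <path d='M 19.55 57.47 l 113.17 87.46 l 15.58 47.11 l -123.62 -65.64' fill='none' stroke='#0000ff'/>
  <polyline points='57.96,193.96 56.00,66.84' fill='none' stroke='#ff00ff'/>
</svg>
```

; LightBurn 1.6.03
; GRBL device profile, absolute coords
G21
G90
G0 X108.65 Y49.43
M4 S535
G01 X59.39 Y119.33 F1981
G01 X130.10 Y54.15
G01 X80.59 Y7.22
G01 X104.43 Y112.84
G01 X6.64 Y8.18
M5
G0 X31.41 Y156.89
M4 S793
G01 X75.91 Y156.89 F1549
G01 X75.91 Y99.76
G01 X31.41 Y99.76
G01 X31.41 Y156.89
M5
G0 X19.55 Y200.13
M4 S186
G01 X132.72 Y112.67 F3917
G01 X148.30 Y65.56
G01 X24.68 Y131.20
M5
G0 X57.96 Y63.64
M4 S535
G01 X56.00 Y190.76 F1981
M5
G0 X0.00 Y0.00

viewBox `0 0 154.30 257.60` with mm width/height → 1 unit = 1 mm. Flip: y_m = 257.60 − y_svg.

**Shape 1** — `<path>` open polyline, stroke `#ff00ff` → score (S535, F1981). Machine vertices: (108.65,49.43) → (59.39,119.33) → (130.10,54.15) → (80.59,7.22) → (104.43,112.84) → (6.64,8.18). Open path.

**Shape 2** — `<rect>` rectangle, stroke `#008000` → cut (S793, F1549). Machine vertices: (31.41,156.89) → (75.91,156.89) → (75.91,99.76) → (31.41,99.76) → (31.41,156.89). Closed: final G1 returns to the first vertex.

**Shape 3** — `<path>` open polyline, stroke `#0000ff` → engrave (S186, F3917). Machine vertices: (19.55,200.13) → (132.72,112.67) → (148.30,65.56) → (24.68,131.20). Open path.

**Shape 4** — `<polyline>` line segment, stroke `#ff00ff` → score (S535, F1981). Machine vertices: (57.96,63.64) → (56.00,190.76). Open path.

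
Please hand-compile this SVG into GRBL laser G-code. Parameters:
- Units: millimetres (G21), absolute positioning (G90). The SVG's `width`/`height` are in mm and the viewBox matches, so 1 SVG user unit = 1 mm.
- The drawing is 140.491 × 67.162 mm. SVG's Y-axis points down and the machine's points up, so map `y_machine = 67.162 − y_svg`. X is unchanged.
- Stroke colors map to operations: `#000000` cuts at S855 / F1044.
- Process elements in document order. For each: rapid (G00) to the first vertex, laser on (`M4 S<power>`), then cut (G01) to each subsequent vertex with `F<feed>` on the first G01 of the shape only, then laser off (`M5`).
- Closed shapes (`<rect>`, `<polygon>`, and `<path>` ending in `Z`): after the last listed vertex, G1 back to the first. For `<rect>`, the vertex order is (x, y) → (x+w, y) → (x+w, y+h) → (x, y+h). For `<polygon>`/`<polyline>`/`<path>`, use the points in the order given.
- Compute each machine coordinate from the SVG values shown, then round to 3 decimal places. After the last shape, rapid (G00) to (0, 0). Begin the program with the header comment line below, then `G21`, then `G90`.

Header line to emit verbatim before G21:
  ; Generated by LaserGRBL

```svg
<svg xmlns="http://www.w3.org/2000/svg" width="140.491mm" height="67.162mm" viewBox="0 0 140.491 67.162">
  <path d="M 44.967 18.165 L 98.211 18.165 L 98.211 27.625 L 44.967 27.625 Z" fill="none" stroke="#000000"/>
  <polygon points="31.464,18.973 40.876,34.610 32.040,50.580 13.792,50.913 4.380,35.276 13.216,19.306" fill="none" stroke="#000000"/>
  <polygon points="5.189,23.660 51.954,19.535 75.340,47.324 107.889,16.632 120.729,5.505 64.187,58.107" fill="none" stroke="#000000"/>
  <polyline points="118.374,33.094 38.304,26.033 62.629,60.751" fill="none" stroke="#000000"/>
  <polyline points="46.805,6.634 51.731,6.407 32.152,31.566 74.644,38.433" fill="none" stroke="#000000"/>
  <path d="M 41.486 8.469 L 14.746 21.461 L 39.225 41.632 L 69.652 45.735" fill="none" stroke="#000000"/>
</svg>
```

; Generated by LaserGRBL
G21
G90
G00 X44.967 Y48.997
M4 S855
G01 X98.211 Y48.997 F1044
G01 X98.211 Y39.537
G01 X44.967 Y39.537
G01 X44.967 Y48.997
M5
G00 X31.464 Y48.189
M4 S855
G01 X40.876 Y32.552 F1044
G01 X32.040 Y16.582
G01 X13.792 Y16.249
G01 X4.380 Y31.886
G01 X13.216 Y47.856
G01 X31.464 Y48.189
M5
G00 X5.189 Y43.502
M4 S855
G01 X51.954 Y47.627 F1044
G01 X75.340 Y19.838
G01 X107.889 Y50.530
G01 X120.729 Y61.657
G01 X64.187 Y9.055
G01 X5.189 Y43.502
M5
G00 X118.374 Y34.068
M4 S855
G01 X38.304 Y41.129 F1044
G01 X62.629 Y6.411
M5
G00 X46.805 Y60.528
M4 S855
G01 X51.731 Y60.755 F1044
G01 X32.152 Y35.596
G01 X74.644 Y28.729
M5
G00 X41.486 Y58.693
M4 S855
G01 X14.746 Y45.701 F1044
G01 X39.225 Y25.530
G01 X69.652 Y21.427
M5
G00 X0.000 Y0.000

viewBox `0 0 140.491 67.162` with mm width/height → 1 unit = 1 mm. Flip: y_m = 67.162 − y_svg.

**Shape 1** — `<path>` rectangle, stroke `#000000` → cut (S855, F1044). Machine vertices: (44.967,48.997) → (98.211,48.997) → (98.211,39.537) → (44.967,39.537) → (44.967,48.997). Closed: final G1 returns to the first vertex.

**Shape 2** — `<polygon>` regular polygon, stroke `#000000` → cut (S855, F1044). Machine vertices: (31.464,48.189) → (40.876,32.552) → (32.040,16.582) → (13.792,16.249) → (4.380,31.886) → (13.216,47.856) → (31.464,48.189). Closed: final G1 returns to the first vertex.

**Shape 3** — `<polygon>` closed polygon, stroke `#000000` → cut (S855, F1044). Machine vertices: (5.189,43.502) → (51.954,47.627) → (75.340,19.838) → (107.889,50.530) → (120.729,61.657) → (64.187,9.055) → (5.189,43.502). Closed: final G1 returns to the first vertex.

**Shape 4** — `<polyline>` open polyline, stroke `#000000` → cut (S855, F1044). Machine vertices: (118.374,34.068) → (38.304,41.129) → (62.629,6.411). Open path.

**Shape 5** — `<polyline>` open polyline, stroke `#000000` → cut (S855, F1044). Machine vertices: (46.805,60.528) → (51.731,60.755) → (32.152,35.596) → (74.644,28.729). Open path.

**Shape 6** — `<path>` open polyline, stroke `#000000` → cut (S855, F1044). Machine vertices: (41.486,58.693) → (14.746,45.701) → (39.225,25.530) → (69.652,21.427). Open path.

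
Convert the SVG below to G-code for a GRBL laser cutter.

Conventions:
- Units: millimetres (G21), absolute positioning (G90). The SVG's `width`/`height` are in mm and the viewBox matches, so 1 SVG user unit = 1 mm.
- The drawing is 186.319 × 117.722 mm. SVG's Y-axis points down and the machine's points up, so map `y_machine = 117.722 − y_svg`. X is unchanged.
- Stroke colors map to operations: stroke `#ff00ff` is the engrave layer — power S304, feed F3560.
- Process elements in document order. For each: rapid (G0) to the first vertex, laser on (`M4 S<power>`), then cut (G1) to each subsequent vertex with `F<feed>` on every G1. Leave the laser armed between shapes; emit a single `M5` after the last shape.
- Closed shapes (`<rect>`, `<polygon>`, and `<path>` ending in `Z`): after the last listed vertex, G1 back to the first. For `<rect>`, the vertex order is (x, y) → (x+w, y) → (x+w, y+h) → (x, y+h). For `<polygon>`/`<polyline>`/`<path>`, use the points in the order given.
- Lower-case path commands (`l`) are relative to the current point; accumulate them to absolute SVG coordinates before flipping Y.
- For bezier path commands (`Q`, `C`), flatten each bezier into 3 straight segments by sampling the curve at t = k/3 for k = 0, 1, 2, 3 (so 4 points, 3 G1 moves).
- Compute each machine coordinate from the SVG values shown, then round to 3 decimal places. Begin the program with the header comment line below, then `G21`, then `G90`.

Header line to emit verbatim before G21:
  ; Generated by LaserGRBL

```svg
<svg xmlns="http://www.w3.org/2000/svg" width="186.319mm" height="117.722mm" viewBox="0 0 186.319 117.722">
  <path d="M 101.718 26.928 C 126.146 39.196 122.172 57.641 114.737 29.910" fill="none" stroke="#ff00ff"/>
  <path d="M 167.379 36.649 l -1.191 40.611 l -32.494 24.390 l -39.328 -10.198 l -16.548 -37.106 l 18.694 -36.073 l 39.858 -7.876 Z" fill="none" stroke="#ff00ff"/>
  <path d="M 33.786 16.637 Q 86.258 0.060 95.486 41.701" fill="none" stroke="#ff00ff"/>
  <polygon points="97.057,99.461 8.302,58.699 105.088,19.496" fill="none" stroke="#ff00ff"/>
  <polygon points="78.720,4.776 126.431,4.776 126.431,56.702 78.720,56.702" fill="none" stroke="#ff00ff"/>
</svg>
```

1 u = 1 mm; y_m = 117.722 − y.

[1] `<path>` cubic bezier, #ff00ff→engrave S304 F3560: (101.718,90.794) → (117.602,78.406) → (120.095,73.534) → (114.737,87.812)

[2] `<path>` regular polygon, #ff00ff→engrave S304 F3560: (167.379,81.073) → (166.188,40.462) → (133.694,16.072) → (94.366,26.270) → (77.818,63.376) → (96.512,99.449) → (136.370,107.325) → (167.379,81.073) (closed)

[3] `<path>` quadratic bezier, #ff00ff→engrave S304 F3560: (33.786,101.085) → (63.962,105.668) → (84.529,97.313) → (95.486,76.021)

[4] `<polygon>` closed polygon, #ff00ff→engrave S304 F3560: (97.057,18.261) → (8.302,59.023) → (105.088,98.226) → (97.057,18.261) (closed)

[5] `<polygon>` rectangle, #ff00ff→engrave S304 F3560: (78.720,112.946) → (126.431,112.946) → (126.431,61.020) → (78.720,61.020) → (78.720,112.946) (closed)

; Generated by LaserGRBL
G21
G90
G0 X101.718 Y90.794
M4 S304
G1 X117.602 Y78.406 F3560
G1 X120.095 Y73.534 F3560
G1 X114.737 Y87.812 F3560
G0 X167.379 Y81.073
M4 S304
G1 X166.188 Y40.462 F3560
G1 X133.694 Y16.072 F3560
G1 X94.366 Y26.270 F3560
G1 X77.818 Y63.376 F3560
G1 X96.512 Y99.449 F3560
G1 X136.370 Y107.325 F3560
G1 X167.379 Y81.073 F3560
G0 X33.786 Y101.085
M4 S304
G1 X63.962 Y105.668 F3560
G1 X84.529 Y97.313 F3560
G1 X95.486 Y76.021 F3560
G0 X97.057 Y18.261
M4 S304
G1 X8.302 Y59.023 F3560
G1 X105.088 Y98.226 F3560
G1 X97.057 Y18.261 F3560
G0 X78.720 Y112.946
M4 S304
G1 X126.431 Y112.946 F3560
G1 X126.431 Y61.020 F3560
G1 X78.720 Y61.020 F3560
G1 X78.720 Y112.946 F3560
M5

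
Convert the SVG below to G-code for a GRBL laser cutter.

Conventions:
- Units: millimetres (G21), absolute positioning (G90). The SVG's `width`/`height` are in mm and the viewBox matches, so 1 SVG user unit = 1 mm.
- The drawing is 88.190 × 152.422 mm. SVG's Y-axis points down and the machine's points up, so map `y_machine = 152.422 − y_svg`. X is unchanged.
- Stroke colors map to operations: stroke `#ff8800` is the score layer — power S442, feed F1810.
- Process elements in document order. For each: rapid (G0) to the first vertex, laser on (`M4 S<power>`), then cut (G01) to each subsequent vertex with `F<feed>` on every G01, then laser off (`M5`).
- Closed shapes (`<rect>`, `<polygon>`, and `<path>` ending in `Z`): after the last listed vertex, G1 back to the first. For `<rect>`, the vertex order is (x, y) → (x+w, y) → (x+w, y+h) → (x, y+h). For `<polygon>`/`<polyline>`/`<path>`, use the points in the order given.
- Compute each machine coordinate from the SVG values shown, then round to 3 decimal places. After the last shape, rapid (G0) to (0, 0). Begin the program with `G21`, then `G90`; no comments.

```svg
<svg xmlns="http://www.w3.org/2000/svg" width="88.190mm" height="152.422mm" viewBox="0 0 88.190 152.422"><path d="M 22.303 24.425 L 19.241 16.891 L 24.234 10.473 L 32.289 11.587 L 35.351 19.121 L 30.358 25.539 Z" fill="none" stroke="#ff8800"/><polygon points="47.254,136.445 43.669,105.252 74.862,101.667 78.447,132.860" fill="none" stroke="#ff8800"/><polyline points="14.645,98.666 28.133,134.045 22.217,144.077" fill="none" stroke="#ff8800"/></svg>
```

G21
G90
G0 X22.303 Y127.997
M4 S442
G01 X19.241 Y135.531 F1810
G01 X24.234 Y141.949 F1810
G01 X32.289 Y140.835 F1810
G01 X35.351 Y133.301 F1810
G01 X30.358 Y126.883 F1810
G01 X22.303 Y127.997 F1810
M5
G0 X47.254 Y15.977
M4 S442
G01 X43.669 Y47.170 F1810
G01 X74.862 Y50.755 F1810
G01 X78.447 Y19.562 F1810
G01 X47.254 Y15.977 F1810
M5
G0 X14.645 Y53.756
M4 S442
G01 X28.133 Y18.377 F1810
G01 X22.217 Y8.345 F1810
M5
G0 X0.000 Y0.000

1 u = 1 mm; y_m = 152.422 − y.

[1] `<path>` regular polygon, #ff8800→score S442 F1810: (22.303,127.997) → (19.241,135.531) → (24.234,141.949) → (32.289,140.835) → (35.351,133.301) → (30.358,126.883) → (22.303,127.997) (closed)

[2] `<polygon>` regular polygon, #ff8800→score S442 F1810: (47.254,15.977) → (43.669,47.170) → (74.862,50.755) → (78.447,19.562) → (47.254,15.977) (closed)

[3] `<polyline>` open polyline, #ff8800→score S442 F1810: (14.645,53.756) → (28.133,18.377) → (22.217,8.345)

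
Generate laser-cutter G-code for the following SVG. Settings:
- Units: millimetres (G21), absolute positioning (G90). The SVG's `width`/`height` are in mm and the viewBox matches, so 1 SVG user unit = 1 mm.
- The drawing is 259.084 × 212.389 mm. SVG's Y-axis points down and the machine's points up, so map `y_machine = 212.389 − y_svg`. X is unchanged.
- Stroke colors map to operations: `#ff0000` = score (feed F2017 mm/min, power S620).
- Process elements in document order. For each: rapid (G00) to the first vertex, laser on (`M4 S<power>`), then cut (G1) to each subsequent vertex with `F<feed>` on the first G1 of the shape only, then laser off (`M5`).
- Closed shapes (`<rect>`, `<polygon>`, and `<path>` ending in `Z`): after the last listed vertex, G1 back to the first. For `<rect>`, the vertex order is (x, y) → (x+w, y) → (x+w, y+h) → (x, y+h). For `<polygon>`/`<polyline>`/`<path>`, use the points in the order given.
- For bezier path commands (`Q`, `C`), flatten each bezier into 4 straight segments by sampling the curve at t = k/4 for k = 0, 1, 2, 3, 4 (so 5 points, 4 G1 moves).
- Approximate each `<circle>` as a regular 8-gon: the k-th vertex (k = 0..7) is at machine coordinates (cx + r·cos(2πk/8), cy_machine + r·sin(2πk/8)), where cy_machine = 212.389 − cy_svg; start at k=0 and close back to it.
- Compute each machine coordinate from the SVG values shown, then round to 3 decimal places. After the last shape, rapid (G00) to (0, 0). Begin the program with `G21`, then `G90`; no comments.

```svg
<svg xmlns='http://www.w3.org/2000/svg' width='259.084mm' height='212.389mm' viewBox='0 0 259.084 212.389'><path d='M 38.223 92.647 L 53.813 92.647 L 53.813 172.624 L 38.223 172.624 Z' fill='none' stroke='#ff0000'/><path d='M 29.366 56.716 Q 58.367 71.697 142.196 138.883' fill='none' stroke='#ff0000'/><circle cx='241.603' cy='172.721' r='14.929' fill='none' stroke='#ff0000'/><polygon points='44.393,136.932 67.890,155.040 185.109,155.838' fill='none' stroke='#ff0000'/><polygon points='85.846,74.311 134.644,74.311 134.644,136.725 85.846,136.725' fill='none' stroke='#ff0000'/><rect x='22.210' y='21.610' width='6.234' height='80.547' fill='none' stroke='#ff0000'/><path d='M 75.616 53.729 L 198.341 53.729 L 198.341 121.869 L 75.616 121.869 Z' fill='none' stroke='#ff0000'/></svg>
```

G21
G90
G00 X38.223 Y119.742
M4 S620
G1 X53.813 Y119.742 F2017
G1 X53.813 Y39.765
G1 X38.223 Y39.765
G1 X38.223 Y119.742
M5
G00 X29.366 Y155.673
M4 S620
G1 X47.293 Y144.920 F2017
G1 X72.074 Y127.641
G1 X103.708 Y103.836
G1 X142.196 Y73.506
M5
G00 X256.532 Y39.668
M4 S620
G1 X252.159 Y50.224 F2017
G1 X241.603 Y54.597
G1 X231.047 Y50.224
G1 X226.674 Y39.668
G1 X231.047 Y29.112
G1 X241.603 Y24.739
G1 X252.159 Y29.112
G1 X256.532 Y39.668
M5
G00 X44.393 Y75.457
M4 S620
G1 X67.890 Y57.349 F2017
G1 X185.109 Y56.551
G1 X44.393 Y75.457
M5
G00 X85.846 Y138.078
M4 S620
G1 X134.644 Y138.078 F2017
G1 X134.644 Y75.664
G1 X85.846 Y75.664
G1 X85.846 Y138.078
M5
G00 X22.210 Y190.779
M4 S620
G1 X28.444 Y190.779 F2017
G1 X28.444 Y110.232
G1 X22.210 Y110.232
G1 X22.210 Y190.779
M5
G00 X75.616 Y158.660
M4 S620
G1 X198.341 Y158.660 F2017
G1 X198.341 Y90.520
G1 X75.616 Y90.520
G1 X75.616 Y158.660
M5
G00 X0.000 Y0.000

viewBox `0 0 259.084 212.389` with mm width/height → 1 unit = 1 mm. Flip: y_m = 212.389 − y_svg.

**Shape 1** — `<path>` rectangle, stroke `#ff0000` → score (S620, F2017). Machine vertices: (38.223,119.742) → (53.813,119.742) → (53.813,39.765) → (38.223,39.765) → (38.223,119.742). Closed: final G1 returns to the first vertex.

**Shape 2** — `<path>` quadratic bezier, stroke `#ff0000` → score (S620, F2017). Control points (SVG): P0=(29.366,56.716), P1=(58.367,71.697), P2=(142.196,138.883); sampled at t=k/4. Machine vertices: (29.366,155.673) → (47.293,144.920) → (72.074,127.641) → (103.708,103.836) → (142.196,73.506). Open path.

**Shape 3** — `<circle>` circle, stroke `#ff0000` → score (S620, F2017). Machine vertices: (256.532,39.668) → (252.159,50.224) → (241.603,54.597) → (231.047,50.224) → (226.674,39.668) → (231.047,29.112) → (241.603,24.739) → (252.159,29.112) → (256.532,39.668). Closed: final G1 returns to the first vertex.

**Shape 4** — `<polygon>` closed polygon, stroke `#ff0000` → score (S620, F2017). Machine vertices: (44.393,75.457) → (67.890,57.349) → (185.109,56.551) → (44.393,75.457). Closed: final G1 returns to the first vertex.

**Shape 5** — `<polygon>` rectangle, stroke `#ff0000` → score (S620, F2017). Machine vertices: (85.846,138.078) → (134.644,138.078) → (134.644,75.664) → (85.846,75.664) → (85.846,138.078). Closed: final G1 returns to the first vertex.

**Shape 6** — `<rect>` rectangle, stroke `#ff0000` → score (S620, F2017). Machine vertices: (22.210,190.779) → (28.444,190.779) → (28.444,110.232) → (22.210,110.232) → (22.210,190.779). Closed: final G1 returns to the first vertex.

**Shape 7** — `<path>` rectangle, stroke `#ff0000` → score (S620, F2017). Machine vertices: (75.616,158.660) → (198.341,158.660) → (198.341,90.520) → (75.616,90.520) → (75.616,158.660). Closed: final G1 returns to the first vertex.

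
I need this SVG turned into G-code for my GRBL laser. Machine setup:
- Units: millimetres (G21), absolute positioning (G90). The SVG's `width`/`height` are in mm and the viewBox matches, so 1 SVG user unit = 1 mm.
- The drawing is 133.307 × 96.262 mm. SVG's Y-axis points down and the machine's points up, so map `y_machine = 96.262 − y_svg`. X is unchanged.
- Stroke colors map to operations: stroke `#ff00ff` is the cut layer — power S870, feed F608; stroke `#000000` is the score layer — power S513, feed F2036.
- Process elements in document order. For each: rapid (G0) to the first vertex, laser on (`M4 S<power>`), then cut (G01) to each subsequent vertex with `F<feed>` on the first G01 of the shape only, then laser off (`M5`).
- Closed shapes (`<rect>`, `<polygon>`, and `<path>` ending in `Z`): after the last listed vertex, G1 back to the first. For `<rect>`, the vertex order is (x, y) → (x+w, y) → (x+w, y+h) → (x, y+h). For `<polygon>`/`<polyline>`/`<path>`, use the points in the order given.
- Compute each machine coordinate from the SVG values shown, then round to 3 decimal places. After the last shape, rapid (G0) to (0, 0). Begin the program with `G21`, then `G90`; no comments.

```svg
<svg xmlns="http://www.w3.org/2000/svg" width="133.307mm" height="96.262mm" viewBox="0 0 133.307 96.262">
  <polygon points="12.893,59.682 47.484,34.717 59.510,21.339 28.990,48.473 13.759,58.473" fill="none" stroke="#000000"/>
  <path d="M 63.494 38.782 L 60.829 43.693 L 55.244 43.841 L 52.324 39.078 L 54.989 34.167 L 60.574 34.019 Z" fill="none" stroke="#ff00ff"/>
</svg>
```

viewBox `0 0 133.307 96.262` with mm width/height → 1 unit = 1 mm. Flip: y_m = 96.262 − y_svg.

**Shape 1** — `<polygon>` closed polygon, stroke `#000000` → score (S513, F2036). Machine vertices: (12.893,36.580) → (47.484,61.545) → (59.510,74.923) → (28.990,47.789) → (13.759,37.789) → (12.893,36.580). Closed: final G1 returns to the first vertex.

**Shape 2** — `<path>` regular polygon, stroke `#ff00ff` → cut (S870, F608). Machine vertices: (63.494,57.480) → (60.829,52.569) → (55.244,52.421) → (52.324,57.184) → (54.989,62.095) → (60.574,62.243) → (63.494,57.480). Closed: final G1 returns to the first vertex.

G21
G90
G0 X12.893 Y36.580
M4 S513
G01 X47.484 Y61.545 F2036
G01 X59.510 Y74.923
G01 X28.990 Y47.789
G01 X13.759 Y37.789
G01 X12.893 Y36.580
M5
G0 X63.494 Y57.480
M4 S870
G01 X60.829 Y52.569 F608
G01 X55.244 Y52.421
G01 X52.324 Y57.184
G01 X54.989 Y62.095
G01 X60.574 Y62.243
G01 X63.494 Y57.480
M5
G0 X0.000 Y0.000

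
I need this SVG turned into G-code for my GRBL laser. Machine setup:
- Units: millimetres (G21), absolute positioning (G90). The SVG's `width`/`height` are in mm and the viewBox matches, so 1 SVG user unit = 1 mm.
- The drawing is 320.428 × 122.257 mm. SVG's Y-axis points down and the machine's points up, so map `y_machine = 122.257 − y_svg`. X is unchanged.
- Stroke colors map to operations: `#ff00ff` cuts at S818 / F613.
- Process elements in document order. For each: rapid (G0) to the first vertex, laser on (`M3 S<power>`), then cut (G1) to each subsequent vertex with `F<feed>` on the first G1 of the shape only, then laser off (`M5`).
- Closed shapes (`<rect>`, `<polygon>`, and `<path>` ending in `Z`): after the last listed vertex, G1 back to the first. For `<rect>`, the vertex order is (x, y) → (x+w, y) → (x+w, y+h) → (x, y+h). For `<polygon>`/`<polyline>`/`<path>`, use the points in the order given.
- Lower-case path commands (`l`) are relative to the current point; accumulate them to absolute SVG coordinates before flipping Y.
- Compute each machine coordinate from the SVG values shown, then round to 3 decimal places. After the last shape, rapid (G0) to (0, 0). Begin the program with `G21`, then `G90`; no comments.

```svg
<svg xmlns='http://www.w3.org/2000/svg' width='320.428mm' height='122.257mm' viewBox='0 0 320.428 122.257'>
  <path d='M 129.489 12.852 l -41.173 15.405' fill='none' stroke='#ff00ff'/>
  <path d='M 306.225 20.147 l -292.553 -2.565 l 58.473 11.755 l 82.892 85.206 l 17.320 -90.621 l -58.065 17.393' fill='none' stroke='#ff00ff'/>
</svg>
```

G21
G90
G0 X129.489 Y109.405
M3 S818
G1 X88.316 Y94.000 F613
M5
G0 X306.225 Y102.110
M3 S818
G1 X13.672 Y104.675 F613
G1 X72.145 Y92.920
G1 X155.037 Y7.714
G1 X172.357 Y98.335
G1 X114.292 Y80.942
M5
G0 X0.000 Y0.000

Since the viewBox matches the mm dimensions, user units are millimetres directly. The only transform is the Y-flip y_m = 122.257 − y_svg.

Shape 1 is a line segment drawn with `<path>`. Its stroke #ff00ff means cut at S818, F613. After flipping Y the toolpath is (129.489,109.405) → (88.316,94.000).

Shape 2 is a open polyline drawn with `<path>`. Its stroke #ff00ff means cut at S818, F613. After flipping Y the toolpath is (306.225,102.110) → (13.672,104.675) → (72.145,92.920) → (155.037,7.714) → (172.357,98.335) → (114.292,80.942).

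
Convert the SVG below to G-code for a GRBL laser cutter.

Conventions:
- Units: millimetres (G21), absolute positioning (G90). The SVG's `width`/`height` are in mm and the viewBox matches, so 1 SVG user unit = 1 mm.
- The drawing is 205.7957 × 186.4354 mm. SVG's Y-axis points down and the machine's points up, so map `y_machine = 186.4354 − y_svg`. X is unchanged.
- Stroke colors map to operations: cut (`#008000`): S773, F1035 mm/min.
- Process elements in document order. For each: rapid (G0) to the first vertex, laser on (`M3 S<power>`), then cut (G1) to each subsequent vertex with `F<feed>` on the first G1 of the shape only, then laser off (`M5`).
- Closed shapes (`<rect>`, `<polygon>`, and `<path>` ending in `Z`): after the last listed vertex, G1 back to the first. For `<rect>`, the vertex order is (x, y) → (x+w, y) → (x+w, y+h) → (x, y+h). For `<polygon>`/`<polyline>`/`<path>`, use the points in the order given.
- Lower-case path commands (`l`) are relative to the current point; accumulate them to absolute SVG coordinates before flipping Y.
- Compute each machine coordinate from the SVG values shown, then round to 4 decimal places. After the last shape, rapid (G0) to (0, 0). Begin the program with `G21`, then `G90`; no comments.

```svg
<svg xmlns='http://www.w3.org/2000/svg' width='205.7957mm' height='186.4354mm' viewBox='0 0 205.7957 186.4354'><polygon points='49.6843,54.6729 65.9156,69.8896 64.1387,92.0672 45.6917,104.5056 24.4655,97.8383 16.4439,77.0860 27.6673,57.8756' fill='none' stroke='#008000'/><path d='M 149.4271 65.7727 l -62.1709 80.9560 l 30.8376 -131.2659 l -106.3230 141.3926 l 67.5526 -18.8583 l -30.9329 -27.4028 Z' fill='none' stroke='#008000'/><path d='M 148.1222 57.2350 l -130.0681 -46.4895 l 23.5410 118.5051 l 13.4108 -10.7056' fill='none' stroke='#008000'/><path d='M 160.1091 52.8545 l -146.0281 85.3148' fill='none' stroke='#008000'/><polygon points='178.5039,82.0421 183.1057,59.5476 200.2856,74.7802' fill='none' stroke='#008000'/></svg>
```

G21
G90
G0 X49.6843 Y131.7625
M3 S773
G1 X65.9156 Y116.5458 F1035
G1 X64.1387 Y94.3682
G1 X45.6917 Y81.9298
G1 X24.4655 Y88.5971
G1 X16.4439 Y109.3494
G1 X27.6673 Y128.5598
G1 X49.6843 Y131.7625
M5
G0 X149.4271 Y120.6627
M3 S773
G1 X87.2562 Y39.7067 F1035
G1 X118.0938 Y170.9726
G1 X11.7708 Y29.5800
G1 X79.3234 Y48.4383
G1 X48.3905 Y75.8411
G1 X149.4271 Y120.6627
M5
G0 X148.1222 Y129.2004
M3 S773
G1 X18.0541 Y175.6899 F1035
G1 X41.5951 Y57.1848
G1 X55.0059 Y67.8904
M5
G0 X160.1091 Y133.5809
M3 S773
G1 X14.0810 Y48.2661 F1035
M5
G0 X178.5039 Y104.3933
M3 S773
G1 X183.1057 Y126.8878 F1035
G1 X200.2856 Y111.6552
G1 X178.5039 Y104.3933
M5
G0 X0.0000 Y0.0000

1 u = 1 mm; y_m = 186.4354 − y.

[1] `<polygon>` regular polygon, #008000→cut S773 F1035: (49.6843,131.7625) → (65.9156,116.5458) → (64.1387,94.3682) → (45.6917,81.9298) → (24.4655,88.5971) → (16.4439,109.3494) → (27.6673,128.5598) → (49.6843,131.7625) (closed)

[2] `<path>` closed polygon, #008000→cut S773 F1035: (149.4271,120.6627) → (87.2562,39.7067) → (118.0938,170.9726) → (11.7708,29.5800) → (79.3234,48.4383) → (48.3905,75.8411) → (149.4271,120.6627) (closed)

[3] `<path>` open polyline, #008000→cut S773 F1035: (148.1222,129.2004) → (18.0541,175.6899) → (41.5951,57.1848) → (55.0059,67.8904)

[4] `<path>` line segment, #008000→cut S773 F1035: (160.1091,133.5809) → (14.0810,48.2661)

[5] `<polygon>` regular polygon, #008000→cut S773 F1035: (178.5039,104.3933) → (183.1057,126.8878) → (200.2856,111.6552) → (178.5039,104.3933) (closed)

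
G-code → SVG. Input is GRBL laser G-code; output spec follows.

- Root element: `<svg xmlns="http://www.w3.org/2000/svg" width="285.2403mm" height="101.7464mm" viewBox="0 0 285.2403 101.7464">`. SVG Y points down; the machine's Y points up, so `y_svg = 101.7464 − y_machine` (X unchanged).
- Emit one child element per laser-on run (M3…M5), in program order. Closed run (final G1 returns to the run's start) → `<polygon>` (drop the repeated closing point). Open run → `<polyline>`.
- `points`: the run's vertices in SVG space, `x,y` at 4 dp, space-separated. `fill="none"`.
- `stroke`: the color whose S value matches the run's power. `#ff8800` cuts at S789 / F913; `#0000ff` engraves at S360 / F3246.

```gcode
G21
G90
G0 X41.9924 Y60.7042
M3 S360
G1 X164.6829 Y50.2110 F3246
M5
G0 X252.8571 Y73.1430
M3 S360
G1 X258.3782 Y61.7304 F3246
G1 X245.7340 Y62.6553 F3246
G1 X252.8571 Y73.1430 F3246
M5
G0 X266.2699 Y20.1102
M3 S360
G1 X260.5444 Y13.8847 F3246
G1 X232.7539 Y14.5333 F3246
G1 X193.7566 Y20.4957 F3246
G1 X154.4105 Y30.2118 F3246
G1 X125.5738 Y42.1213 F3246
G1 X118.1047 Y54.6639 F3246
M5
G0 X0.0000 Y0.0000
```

<svg xmlns="http://www.w3.org/2000/svg" width="285.2403mm" height="101.7464mm" viewBox="0 0 285.2403 101.7464">
  <polyline points="41.9924,41.0422 164.6829,51.5354" fill="none" stroke="#0000ff"/>
  <polygon points="252.8571,28.6034 258.3782,40.0160 245.7340,39.0911" fill="none" stroke="#0000ff"/>
  <polyline points="266.2699,81.6362 260.5444,87.8617 232.7539,87.2131 193.7566,81.2507 154.4105,71.5346 125.5738,59.6251 118.1047,47.0825" fill="none" stroke="#0000ff"/>
</svg>

Each laser-on run becomes one SVG element. Flip Y back into SVG space with y_svg = 101.7464 − y_machine. Every run uses S360, so all elements get stroke `#0000ff` (engrave).

Run 1: The run is open, so emit a `<polyline>` with points (Y-flipped): 41.9924,41.0422 164.6829,51.5354.

Run 2: The run returns to its start, so emit a `<polygon>` with points (Y-flipped): 252.8571,28.6034 258.3782,40.0160 245.7340,39.0911.

Run 3: The run is open, so emit a `<polyline>` with points (Y-flipped): 266.2699,81.6362 260.5444,87.8617 232.7539,87.2131 193.7566,81.2507 154.4105,71.5346 125.5738,59.6251 118.1047,47.0825.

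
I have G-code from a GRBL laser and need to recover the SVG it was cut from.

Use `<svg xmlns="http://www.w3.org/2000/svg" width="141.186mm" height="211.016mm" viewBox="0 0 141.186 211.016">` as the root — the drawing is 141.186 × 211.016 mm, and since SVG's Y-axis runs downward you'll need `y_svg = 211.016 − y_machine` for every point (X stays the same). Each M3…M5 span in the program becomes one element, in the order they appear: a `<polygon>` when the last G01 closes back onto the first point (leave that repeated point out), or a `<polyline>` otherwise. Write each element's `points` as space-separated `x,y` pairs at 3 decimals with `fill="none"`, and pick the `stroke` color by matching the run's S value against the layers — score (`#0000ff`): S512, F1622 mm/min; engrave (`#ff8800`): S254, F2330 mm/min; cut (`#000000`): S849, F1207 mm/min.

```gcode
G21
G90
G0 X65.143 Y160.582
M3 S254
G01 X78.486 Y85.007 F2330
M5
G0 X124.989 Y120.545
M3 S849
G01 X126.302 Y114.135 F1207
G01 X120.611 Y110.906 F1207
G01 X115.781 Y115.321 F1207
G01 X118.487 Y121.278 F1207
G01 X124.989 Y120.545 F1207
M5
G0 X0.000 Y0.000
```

<svg xmlns="http://www.w3.org/2000/svg" width="141.186mm" height="211.016mm" viewBox="0 0 141.186 211.016">
  <polyline points="65.143,50.434 78.486,126.009" fill="none" stroke="#ff8800"/>
  <polygon points="124.989,90.471 126.302,96.881 120.611,100.110 115.781,95.695 118.487,89.738" fill="none" stroke="#000000"/>
</svg>

Machine Y-up, SVG Y-down with viewBox height 211.016, so y_svg = 211.016 − y_machine; X carries over.

Run 1: the run's S254 means `#ff8800` (engrave). The run is open, so emit a `<polyline>` with points (Y-flipped): 65.143,50.434 78.486,126.009.

Run 2: the run's S849 means `#000000` (cut). The run returns to its start, so emit a `<polygon>` with points (Y-flipped): 124.989,90.471 126.302,96.881 120.611,100.110 115.781,95.695 118.487,89.738.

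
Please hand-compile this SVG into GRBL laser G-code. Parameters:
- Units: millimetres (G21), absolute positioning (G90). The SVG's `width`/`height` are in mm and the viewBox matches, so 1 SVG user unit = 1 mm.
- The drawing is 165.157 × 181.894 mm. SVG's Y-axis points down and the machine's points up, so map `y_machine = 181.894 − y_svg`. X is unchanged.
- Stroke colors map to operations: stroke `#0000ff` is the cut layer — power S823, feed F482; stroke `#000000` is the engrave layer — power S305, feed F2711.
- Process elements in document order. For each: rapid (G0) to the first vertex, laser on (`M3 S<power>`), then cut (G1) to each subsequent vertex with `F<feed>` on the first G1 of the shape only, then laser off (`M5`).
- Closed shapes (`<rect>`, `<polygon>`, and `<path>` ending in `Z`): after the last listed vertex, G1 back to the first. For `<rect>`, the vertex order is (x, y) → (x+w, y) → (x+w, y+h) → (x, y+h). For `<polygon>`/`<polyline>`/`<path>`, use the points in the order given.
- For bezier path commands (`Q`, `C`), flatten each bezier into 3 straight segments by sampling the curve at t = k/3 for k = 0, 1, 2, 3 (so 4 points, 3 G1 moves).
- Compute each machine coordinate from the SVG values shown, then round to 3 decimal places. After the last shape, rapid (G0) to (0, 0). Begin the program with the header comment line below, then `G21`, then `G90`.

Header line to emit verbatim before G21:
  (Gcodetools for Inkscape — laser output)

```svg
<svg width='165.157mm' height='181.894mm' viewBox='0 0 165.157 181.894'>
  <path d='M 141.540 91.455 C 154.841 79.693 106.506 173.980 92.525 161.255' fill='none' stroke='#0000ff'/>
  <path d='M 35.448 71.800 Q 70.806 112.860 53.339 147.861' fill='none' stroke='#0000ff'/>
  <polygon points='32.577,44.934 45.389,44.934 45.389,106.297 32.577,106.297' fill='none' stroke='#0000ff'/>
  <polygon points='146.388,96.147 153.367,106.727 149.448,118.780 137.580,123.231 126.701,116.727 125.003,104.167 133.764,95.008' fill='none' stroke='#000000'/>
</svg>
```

(Gcodetools for Inkscape — laser output)
G21
G90
G0 X141.540 Y90.439
M3 S823
G1 X137.851 Y74.742 F482
G1 X114.402 Y35.694
G1 X92.525 Y20.639
M5
G0 X35.448 Y110.094
M3 S823
G1 X53.151 Y83.394 F482
G1 X59.114 Y58.040
G1 X53.339 Y34.033
M5
G0 X32.577 Y136.960
M3 S823
G1 X45.389 Y136.960 F482
G1 X45.389 Y75.597
G1 X32.577 Y75.597
G1 X32.577 Y136.960
M5
G0 X146.388 Y85.747
M3 S305
G1 X153.367 Y75.167 F2711
G1 X149.448 Y63.114
G1 X137.580 Y58.663
G1 X126.701 Y65.167
G1 X125.003 Y77.727
G1 X133.764 Y86.886
G1 X146.388 Y85.747
M5
G0 X0.000 Y0.000

1 u = 1 mm; y_m = 181.894 − y.

[1] `<path>` cubic bezier, #0000ff→cut S823 F482: (141.540,90.439) → (137.851,74.742) → (114.402,35.694) → (92.525,20.639)

[2] `<path>` quadratic bezier, #0000ff→cut S823 F482: (35.448,110.094) → (53.151,83.394) → (59.114,58.040) → (53.339,34.033)

[3] `<polygon>` rectangle, #0000ff→cut S823 F482: (32.577,136.960) → (45.389,136.960) → (45.389,75.597) → (32.577,75.597) → (32.577,136.960) (closed)

[4] `<polygon>` regular polygon, #000000→engrave S305 F2711: (146.388,85.747) → (153.367,75.167) → (149.448,63.114) → (137.580,58.663) → (126.701,65.167) → (125.003,77.727) → (133.764,86.886) → (146.388,85.747) (closed)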